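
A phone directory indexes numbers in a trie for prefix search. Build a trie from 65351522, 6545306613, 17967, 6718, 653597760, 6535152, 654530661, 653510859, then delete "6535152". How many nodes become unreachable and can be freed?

0

A node on "6535152"'s path can go only if nothing else ends at it or branches off below it.
Every node on "6535152" is still needed (e.g. by "65351522"), so nothing is freed.
Nodes removed: 0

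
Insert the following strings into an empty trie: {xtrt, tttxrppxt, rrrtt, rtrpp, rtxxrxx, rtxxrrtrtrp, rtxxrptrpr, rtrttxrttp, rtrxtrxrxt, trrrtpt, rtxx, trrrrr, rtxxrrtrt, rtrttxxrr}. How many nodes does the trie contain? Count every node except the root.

63

Trace insertions, counting only characters that open a new branch:
  "xtrt" → 4 new (x, t, r, t)
  "tttxrppxt" → 9 new (t, t, t, x, r, p, p, x, t)
  "rrrtt" → 5 new (r, r, r, t, t)
  "rtrpp" → prefix "r" already present; 4 new (t, r, p, p)
  "rtxxrxx" → prefix "rt" already present; 5 new (x, x, r, x, x)
  "rtxxrrtrtrp" → prefix "rtxxr" already present; 6 new (r, t, r, t, r, p)
  "rtxxrptrpr" → prefix "rtxxr" already present; 5 new (p, t, r, p, r)
  "rtrttxrttp" → prefix "rtr" already present; 7 new (t, t, x, r, t, t, p)
  "rtrxtrxrxt" → prefix "rtr" already present; 7 new (x, t, r, x, r, x, t)
  "trrrtpt" → prefix "t" already present; 6 new (r, r, r, t, p, t)
  "rtxx" → prefix "rtxx" already present; 0 new (none)
  "trrrrr" → prefix "trrr" already present; 2 new (r, r)
  "rtxxrrtrt" → prefix "rtxxrrtrt" already present; 0 new (none)
  "rtrttxxrr" → prefix "rtrttx" already present; 3 new (x, r, r)
Total nodes = 4 + 9 + 5 + 4 + 5 + 6 + 5 + 7 + 7 + 6 + 0 + 2 + 0 + 3 = 63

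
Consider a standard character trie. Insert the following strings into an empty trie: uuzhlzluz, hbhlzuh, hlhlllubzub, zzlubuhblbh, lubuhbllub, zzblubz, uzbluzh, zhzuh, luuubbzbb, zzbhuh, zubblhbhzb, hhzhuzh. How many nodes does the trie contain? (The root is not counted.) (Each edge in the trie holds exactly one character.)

For each word, the new-node count is its length minus the longest prefix already in the trie:
  "uuzhlzluz" → 9 new (u, u, z, h, l, z, l, u, z)
  "hbhlzuh" → 7 new (h, b, h, l, z, u, h)
  "hlhlllubzub" → prefix "h" already present; 10 new (l, h, l, l, l, u, b, z, u, b)
  "zzlubuhblbh" → 11 new (z, z, l, u, b, u, h, b, l, b, h)
  "lubuhbllub" → 10 new (l, u, b, u, h, b, l, l, u, b)
  "zzblubz" → prefix "zz" already present; 5 new (b, l, u, b, z)
  "uzbluzh" → prefix "u" already present; 6 new (z, b, l, u, z, h)
  "zhzuh" → prefix "z" already present; 4 new (h, z, u, h)
  "luuubbzbb" → prefix "lu" already present; 7 new (u, u, b, b, z, b, b)
  "zzbhuh" → prefix "zzb" already present; 3 new (h, u, h)
  "zubblhbhzb" → prefix "z" already present; 9 new (u, b, b, l, h, b, h, z, b)
  "hhzhuzh" → prefix "h" already present; 6 new (h, z, h, u, z, h)
Total nodes = 9 + 7 + 10 + 11 + 10 + 5 + 6 + 4 + 7 + 3 + 9 + 6 = 87

87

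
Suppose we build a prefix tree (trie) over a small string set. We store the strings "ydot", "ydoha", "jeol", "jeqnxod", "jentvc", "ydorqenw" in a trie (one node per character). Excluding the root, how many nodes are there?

Count nodes per top-level branch (shared prefixes stored once):
  'j'-branch (jentvc, jeol, jeqnxod): 13 nodes
  'y'-branch (ydoha, ydorqenw, ydot): 11 nodes
Sum: 24

24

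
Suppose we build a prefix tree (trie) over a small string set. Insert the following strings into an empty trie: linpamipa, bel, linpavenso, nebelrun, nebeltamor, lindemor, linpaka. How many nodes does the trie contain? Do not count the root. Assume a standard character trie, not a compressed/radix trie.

Insert word by word; a character creates a node only if that edge doesn't already exist:
  "linpamipa" → 9 new (l, i, n, p, a, m, i, p, a)
  "bel" → 3 new (b, e, l)
  "linpavenso" → prefix "linpa" already present; 5 new (v, e, n, s, o)
  "nebelrun" → 8 new (n, e, b, e, l, r, u, n)
  "nebeltamor" → prefix "nebel" already present; 5 new (t, a, m, o, r)
  "lindemor" → prefix "lin" already present; 5 new (d, e, m, o, r)
  "linpaka" → prefix "linpa" already present; 2 new (k, a)
Total nodes = 9 + 3 + 5 + 8 + 5 + 5 + 2 = 37

37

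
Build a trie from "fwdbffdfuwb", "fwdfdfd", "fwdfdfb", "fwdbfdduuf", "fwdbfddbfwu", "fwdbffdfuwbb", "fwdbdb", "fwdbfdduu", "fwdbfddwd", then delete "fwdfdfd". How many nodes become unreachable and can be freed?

1

After clearing the end-marker at "fwdfdfd", prune upward until reaching a node still needed by another word.
The suffix "d" (1 node) is used only by "fwdfdfd"; the node for "fwdfdf" still has the child "b", so pruning stops there.
Nodes removed: 1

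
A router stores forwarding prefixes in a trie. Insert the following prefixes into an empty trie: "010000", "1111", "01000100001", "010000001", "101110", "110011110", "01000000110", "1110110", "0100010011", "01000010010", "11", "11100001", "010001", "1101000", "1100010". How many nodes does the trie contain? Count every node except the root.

55

Count nodes per top-level branch (shared prefixes stored once):
  '0'-branch (010000, 010000001, 01000000110, 01000010010, 010001, 01000100001, 0100010011): 24 nodes
  '1'-branch (101110, 11, 1100010, 110011110, 1101000, 11100001, 1110110, 1111): 31 nodes
Sum: 55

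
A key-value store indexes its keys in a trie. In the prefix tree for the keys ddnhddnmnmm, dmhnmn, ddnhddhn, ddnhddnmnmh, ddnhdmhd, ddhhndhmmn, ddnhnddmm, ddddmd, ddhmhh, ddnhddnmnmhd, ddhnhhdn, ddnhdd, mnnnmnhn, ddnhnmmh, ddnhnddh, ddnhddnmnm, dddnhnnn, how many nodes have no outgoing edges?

14

Leaves are exactly the stored words that no other stored word extends.
Those words: "ddddmd", "dddnhnnn", "ddhhndhmmn", "ddhmhh", "ddhnhhdn", "ddnhddhn", "ddnhddnmnmhd", "ddnhddnmnmm", "ddnhdmhd", "ddnhnddh", "ddnhnddmm", "ddnhnmmh", "dmhnmn", "mnnnmnhn"
Leaf count: 14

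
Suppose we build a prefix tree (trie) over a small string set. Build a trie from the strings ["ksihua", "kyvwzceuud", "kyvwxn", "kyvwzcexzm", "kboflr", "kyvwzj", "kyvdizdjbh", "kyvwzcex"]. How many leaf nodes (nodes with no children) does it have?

7

A leaf is a node with no children — equivalently, the end of a word that is not a proper prefix of any other stored word.
Those words: "kboflr", "ksihua", "kyvdizdjbh", "kyvwxn", "kyvwzceuud", "kyvwzcexzm", "kyvwzj"
Leaf count: 7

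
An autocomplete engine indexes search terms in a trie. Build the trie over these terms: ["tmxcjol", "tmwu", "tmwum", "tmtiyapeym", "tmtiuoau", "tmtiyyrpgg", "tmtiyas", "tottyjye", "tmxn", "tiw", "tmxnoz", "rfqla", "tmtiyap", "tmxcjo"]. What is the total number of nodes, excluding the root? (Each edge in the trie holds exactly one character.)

Insert word by word; a character creates a node only if that edge doesn't already exist:
  "tmxcjol" → 7 new (t, m, x, c, j, o, l)
  "tmwu" → prefix "tm" already present; 2 new (w, u)
  "tmwum" → prefix "tmwu" already present; 1 new (m)
  "tmtiyapeym" → prefix "tm" already present; 8 new (t, i, y, a, p, e, y, m)
  "tmtiuoau" → prefix "tmti" already present; 4 new (u, o, a, u)
  "tmtiyyrpgg" → prefix "tmtiy" already present; 5 new (y, r, p, g, g)
  "tmtiyas" → prefix "tmtiya" already present; 1 new (s)
  "tottyjye" → prefix "t" already present; 7 new (o, t, t, y, j, y, e)
  "tmxn" → prefix "tmx" already present; 1 new (n)
  "tiw" → prefix "t" already present; 2 new (i, w)
  "tmxnoz" → prefix "tmxn" already present; 2 new (o, z)
  "rfqla" → 5 new (r, f, q, l, a)
  "tmtiyap" → prefix "tmtiyap" already present; 0 new (none)
  "tmxcjo" → prefix "tmxcjo" already present; 0 new (none)
Total nodes = 7 + 2 + 1 + 8 + 4 + 5 + 1 + 7 + 1 + 2 + 2 + 5 + 0 + 0 = 45

45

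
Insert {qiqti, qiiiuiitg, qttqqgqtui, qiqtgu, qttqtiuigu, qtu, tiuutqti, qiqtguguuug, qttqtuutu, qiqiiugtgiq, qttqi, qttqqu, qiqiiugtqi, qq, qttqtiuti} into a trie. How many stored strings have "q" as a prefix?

14

Filter for entries beginning with "q":
Matches: "qiiiuiitg", "qiqiiugtgiq", "qiqiiugtqi", "qiqtgu", "qiqtguguuug", "qiqti", "qq", "qttqi", "qttqqgqtui", "qttqqu", "qttqtiuigu", "qttqtiuti", "qttqtuutu", "qtu"
Count: 14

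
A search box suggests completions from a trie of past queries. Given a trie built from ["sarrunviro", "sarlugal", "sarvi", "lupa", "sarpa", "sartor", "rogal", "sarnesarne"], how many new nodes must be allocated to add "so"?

1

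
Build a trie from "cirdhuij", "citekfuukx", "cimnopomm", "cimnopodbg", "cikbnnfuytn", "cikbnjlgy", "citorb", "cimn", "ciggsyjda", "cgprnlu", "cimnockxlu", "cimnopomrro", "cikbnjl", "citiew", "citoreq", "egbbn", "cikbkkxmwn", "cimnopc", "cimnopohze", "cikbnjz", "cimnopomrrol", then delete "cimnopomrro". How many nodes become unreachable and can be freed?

0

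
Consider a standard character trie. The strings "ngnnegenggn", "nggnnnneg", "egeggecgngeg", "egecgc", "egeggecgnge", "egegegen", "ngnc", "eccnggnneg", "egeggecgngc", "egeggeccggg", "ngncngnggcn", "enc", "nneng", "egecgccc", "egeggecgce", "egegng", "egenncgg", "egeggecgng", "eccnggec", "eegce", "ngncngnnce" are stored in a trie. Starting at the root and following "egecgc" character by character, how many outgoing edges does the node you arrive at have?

1

Follow the path "egecgc" to its node, then look at its outgoing edges.
Characters that immediately follow "egecgc" among the stored strings: {c}.
That node has 1 child edge.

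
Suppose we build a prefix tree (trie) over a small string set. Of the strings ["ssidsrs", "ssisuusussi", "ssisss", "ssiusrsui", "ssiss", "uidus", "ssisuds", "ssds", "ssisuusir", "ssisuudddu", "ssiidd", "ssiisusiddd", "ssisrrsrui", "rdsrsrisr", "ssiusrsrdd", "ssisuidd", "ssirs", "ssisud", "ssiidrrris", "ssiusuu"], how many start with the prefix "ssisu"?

Filter for entries beginning with "ssisu":
Matches: "ssisud", "ssisuds", "ssisuidd", "ssisuudddu", "ssisuusir", "ssisuusussi"
Count: 6

6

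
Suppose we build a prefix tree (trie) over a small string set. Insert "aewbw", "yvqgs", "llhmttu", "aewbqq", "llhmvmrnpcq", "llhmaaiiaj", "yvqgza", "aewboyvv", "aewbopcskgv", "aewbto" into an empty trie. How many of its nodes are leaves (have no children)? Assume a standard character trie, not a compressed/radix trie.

A leaf is a node with no children — equivalently, the end of a word that is not a proper prefix of any other stored word.
Those words: "aewbopcskgv", "aewboyvv", "aewbqq", "aewbto", "aewbw", "llhmaaiiaj", "llhmttu", "llhmvmrnpcq", "yvqgs", "yvqgza"
Leaf count: 10

10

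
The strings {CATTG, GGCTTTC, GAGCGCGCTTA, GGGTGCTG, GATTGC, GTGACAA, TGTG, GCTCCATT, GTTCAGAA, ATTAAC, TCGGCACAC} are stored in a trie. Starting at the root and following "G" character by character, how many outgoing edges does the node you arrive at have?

Walk "G" from the root, arriving at one node.
Distinct next characters after "G": A, C, G, T.
That node has 4 child edges.

4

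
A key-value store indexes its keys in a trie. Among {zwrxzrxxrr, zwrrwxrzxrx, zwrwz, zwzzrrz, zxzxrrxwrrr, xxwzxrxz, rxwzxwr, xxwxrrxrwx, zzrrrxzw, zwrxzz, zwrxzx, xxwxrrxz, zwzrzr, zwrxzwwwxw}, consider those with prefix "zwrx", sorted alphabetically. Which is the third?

zwrxzx

Filter for "zwrx…" and sort: "zwrxzrxxrr", "zwrxzwwwxw", "zwrxzx", "zwrxzz"
Position 3: zwrxzx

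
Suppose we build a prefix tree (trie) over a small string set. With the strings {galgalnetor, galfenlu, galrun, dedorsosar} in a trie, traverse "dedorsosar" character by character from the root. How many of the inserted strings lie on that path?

Check each prefix of "dedorsosar" against the stored set — each match is an end-marker on the path.
Prefixes of the query that are stored words: "dedorsosar"
Count: 1

1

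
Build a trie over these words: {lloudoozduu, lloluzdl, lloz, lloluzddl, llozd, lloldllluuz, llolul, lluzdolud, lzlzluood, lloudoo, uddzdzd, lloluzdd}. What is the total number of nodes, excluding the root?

Trace insertions, counting only characters that open a new branch:
  "lloudoozduu" → 11 new (l, l, o, u, d, o, o, z, d, u, u)
  "lloluzdl" → prefix "llo" already present; 5 new (l, u, z, d, l)
  "lloz" → prefix "llo" already present; 1 new (z)
  "lloluzddl" → prefix "lloluzd" already present; 2 new (d, l)
  "llozd" → prefix "lloz" already present; 1 new (d)
  "lloldllluuz" → prefix "llol" already present; 7 new (d, l, l, l, u, u, z)
  "llolul" → prefix "llolu" already present; 1 new (l)
  "lluzdolud" → prefix "ll" already present; 7 new (u, z, d, o, l, u, d)
  "lzlzluood" → prefix "l" already present; 8 new (z, l, z, l, u, o, o, d)
  "lloudoo" → prefix "lloudoo" already present; 0 new (none)
  "uddzdzd" → 7 new (u, d, d, z, d, z, d)
  "lloluzdd" → prefix "lloluzdd" already present; 0 new (none)
Total nodes = 11 + 5 + 1 + 2 + 1 + 7 + 1 + 7 + 8 + 0 + 7 + 0 = 50

50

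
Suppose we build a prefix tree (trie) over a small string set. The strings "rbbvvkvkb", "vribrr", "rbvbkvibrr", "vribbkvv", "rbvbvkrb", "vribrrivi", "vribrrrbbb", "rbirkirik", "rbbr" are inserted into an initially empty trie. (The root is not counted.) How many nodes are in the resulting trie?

Trace insertions, counting only characters that open a new branch:
  "rbbvvkvkb" → 9 new (r, b, b, v, v, k, v, k, b)
  "vribrr" → 6 new (v, r, i, b, r, r)
  "rbvbkvibrr" → prefix "rb" already present; 8 new (v, b, k, v, i, b, r, r)
  "vribbkvv" → prefix "vrib" already present; 4 new (b, k, v, v)
  "rbvbvkrb" → prefix "rbvb" already present; 4 new (v, k, r, b)
  "vribrrivi" → prefix "vribrr" already present; 3 new (i, v, i)
  "vribrrrbbb" → prefix "vribrr" already present; 4 new (r, b, b, b)
  "rbirkirik" → prefix "rb" already present; 7 new (i, r, k, i, r, i, k)
  "rbbr" → prefix "rbb" already present; 1 new (r)
Total nodes = 9 + 6 + 8 + 4 + 4 + 3 + 4 + 7 + 1 = 46

46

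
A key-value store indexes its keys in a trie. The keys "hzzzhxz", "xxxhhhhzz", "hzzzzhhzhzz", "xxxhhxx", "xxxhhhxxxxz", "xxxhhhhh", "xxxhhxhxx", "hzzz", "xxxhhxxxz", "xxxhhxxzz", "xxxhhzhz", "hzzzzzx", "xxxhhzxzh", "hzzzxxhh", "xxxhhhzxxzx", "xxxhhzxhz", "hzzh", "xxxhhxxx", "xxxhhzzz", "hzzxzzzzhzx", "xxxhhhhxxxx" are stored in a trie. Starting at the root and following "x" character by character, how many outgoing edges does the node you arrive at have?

Walk "x" from the root, arriving at one node.
Distinct next characters after "x": x.
That node has 1 child edge.

1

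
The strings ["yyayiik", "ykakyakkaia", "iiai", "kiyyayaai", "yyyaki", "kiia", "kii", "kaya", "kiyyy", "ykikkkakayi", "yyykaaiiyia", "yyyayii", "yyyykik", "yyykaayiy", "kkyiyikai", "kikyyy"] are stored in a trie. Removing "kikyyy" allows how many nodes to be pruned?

Walk "kikyyy" from the leaf back toward the root, removing each node that no remaining word uses.
The suffix "kyyy" (4 nodes) is used only by "kikyyy"; the node for "ki" still has the child "y", so pruning stops there.
Nodes removed: 4

4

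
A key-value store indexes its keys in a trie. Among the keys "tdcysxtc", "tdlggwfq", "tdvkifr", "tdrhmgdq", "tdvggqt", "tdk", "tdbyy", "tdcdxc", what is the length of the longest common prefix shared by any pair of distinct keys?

3

Equivalently: take the maximum, over all pairs, of their longest common prefix length.
"tdcdxc" and "tdcysxtc" agree on "tdc" (3 characters) before diverging; nothing deeper is shared.
Longest shared-prefix length: 3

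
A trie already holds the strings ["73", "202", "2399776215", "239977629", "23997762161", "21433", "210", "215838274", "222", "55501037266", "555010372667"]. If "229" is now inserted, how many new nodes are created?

1

The longest prefix of "229" already in the trie is "22" (length 2).
New nodes needed: |"229"| − 2 = 3 − 2 = 1.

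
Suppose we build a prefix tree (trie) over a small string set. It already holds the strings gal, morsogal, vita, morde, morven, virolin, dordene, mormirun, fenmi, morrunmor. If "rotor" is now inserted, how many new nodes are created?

5

No existing word starts with "r", so every character of "rotor" needs a new node.
5 − 0 = 5 new nodes.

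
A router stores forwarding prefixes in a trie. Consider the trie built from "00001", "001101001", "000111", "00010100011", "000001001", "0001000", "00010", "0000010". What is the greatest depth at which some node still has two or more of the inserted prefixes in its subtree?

7

Look for the deepest trie node that still has at least two words in its subtree.
e.g. "0000010" and "000001001" share the prefix "0000010" of length 7; no pair shares a longer one.
Longest shared-prefix length: 7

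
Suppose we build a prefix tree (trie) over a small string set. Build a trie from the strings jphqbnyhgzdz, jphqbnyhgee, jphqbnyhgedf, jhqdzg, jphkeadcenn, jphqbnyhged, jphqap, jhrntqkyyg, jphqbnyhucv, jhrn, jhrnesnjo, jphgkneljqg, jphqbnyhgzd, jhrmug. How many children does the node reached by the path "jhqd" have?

1

Follow the path "jhqd" to its node, then look at its outgoing edges.
Characters that immediately follow "jhqd" among the stored strings: {z}.
That node has 1 child edge.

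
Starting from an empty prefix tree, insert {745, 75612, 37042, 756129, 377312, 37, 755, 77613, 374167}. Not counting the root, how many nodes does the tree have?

26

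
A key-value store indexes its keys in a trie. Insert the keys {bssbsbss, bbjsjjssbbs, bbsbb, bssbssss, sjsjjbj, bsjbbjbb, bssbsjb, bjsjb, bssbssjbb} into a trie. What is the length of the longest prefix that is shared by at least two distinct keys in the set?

Look for the deepest trie node that still has at least two words in its subtree.
e.g. "bssbssjbb" and "bssbssss" share the prefix "bssbss" of length 6; no pair shares a longer one.
Longest shared-prefix length: 6

6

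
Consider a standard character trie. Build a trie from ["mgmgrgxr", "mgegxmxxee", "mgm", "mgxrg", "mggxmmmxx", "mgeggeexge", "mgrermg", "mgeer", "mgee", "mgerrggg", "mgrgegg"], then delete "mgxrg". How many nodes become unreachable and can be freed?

3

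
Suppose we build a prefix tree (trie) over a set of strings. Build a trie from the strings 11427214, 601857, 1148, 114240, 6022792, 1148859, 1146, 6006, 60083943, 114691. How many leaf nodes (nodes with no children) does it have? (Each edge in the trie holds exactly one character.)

A leaf is a node with no children — equivalently, the end of a word that is not a proper prefix of any other stored word.
Those words: "114240", "11427214", "114691", "1148859", "6006", "60083943", "601857", "6022792"
Leaf count: 8

8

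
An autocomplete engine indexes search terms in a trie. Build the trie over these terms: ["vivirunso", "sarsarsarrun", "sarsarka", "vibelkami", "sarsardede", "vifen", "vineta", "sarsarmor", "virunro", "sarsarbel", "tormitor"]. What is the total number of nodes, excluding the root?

60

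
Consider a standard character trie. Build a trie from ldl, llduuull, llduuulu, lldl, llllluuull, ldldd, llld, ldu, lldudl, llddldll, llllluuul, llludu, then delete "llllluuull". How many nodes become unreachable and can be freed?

Walk "llllluuull" from the leaf back toward the root, removing each node that no remaining word uses.
The suffix "l" (1 node) is used only by "llllluuull"; "llllluuul" is itself a stored word, so pruning stops there.
Nodes removed: 1

1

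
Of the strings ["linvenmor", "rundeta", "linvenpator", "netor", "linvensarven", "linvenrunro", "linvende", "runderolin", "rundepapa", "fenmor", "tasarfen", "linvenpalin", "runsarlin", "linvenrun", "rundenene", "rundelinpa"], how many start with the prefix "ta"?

1

Traverse to the node for "ta", then collect every word in that subtree.
Words under "ta": tasarfen
Count: 1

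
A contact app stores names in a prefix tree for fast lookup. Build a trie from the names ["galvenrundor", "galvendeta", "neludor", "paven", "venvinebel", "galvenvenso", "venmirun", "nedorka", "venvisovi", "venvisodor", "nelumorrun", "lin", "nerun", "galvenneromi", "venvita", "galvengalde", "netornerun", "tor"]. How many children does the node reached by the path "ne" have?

Walk "ne" from the root, arriving at one node.
Characters that immediately follow "ne" among the stored strings: {d, l, r, t}.
That node has 4 child edges.

4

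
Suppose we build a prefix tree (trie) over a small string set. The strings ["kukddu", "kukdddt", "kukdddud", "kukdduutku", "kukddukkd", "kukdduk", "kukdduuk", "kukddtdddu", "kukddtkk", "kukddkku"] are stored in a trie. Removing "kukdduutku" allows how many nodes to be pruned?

After clearing the end-marker at "kukdduutku", prune upward until reaching a node still needed by another word.
The suffix "tku" (3 nodes) is used only by "kukdduutku"; the node for "kukdduu" still has the child "k", so pruning stops there.
Nodes removed: 3

3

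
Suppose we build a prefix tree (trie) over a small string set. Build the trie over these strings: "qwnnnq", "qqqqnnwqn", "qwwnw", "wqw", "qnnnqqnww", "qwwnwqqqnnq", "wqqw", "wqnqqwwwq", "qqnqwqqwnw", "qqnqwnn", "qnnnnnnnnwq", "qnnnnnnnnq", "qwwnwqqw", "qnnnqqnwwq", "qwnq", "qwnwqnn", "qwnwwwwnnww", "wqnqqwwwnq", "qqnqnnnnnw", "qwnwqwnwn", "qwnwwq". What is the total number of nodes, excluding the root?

88

Trace insertions, counting only characters that open a new branch:
  "qwnnnq" → 6 new (q, w, n, n, n, q)
  "qqqqnnwqn" → prefix "q" already present; 8 new (q, q, q, n, n, w, q, n)
  "qwwnw" → prefix "qw" already present; 3 new (w, n, w)
  "wqw" → 3 new (w, q, w)
  "qnnnqqnww" → prefix "q" already present; 8 new (n, n, n, q, q, n, w, w)
  "qwwnwqqqnnq" → prefix "qwwnw" already present; 6 new (q, q, q, n, n, q)
  "wqqw" → prefix "wq" already present; 2 new (q, w)
  "wqnqqwwwq" → prefix "wq" already present; 7 new (n, q, q, w, w, w, q)
  "qqnqwqqwnw" → prefix "qq" already present; 8 new (n, q, w, q, q, w, n, w)
  "qqnqwnn" → prefix "qqnqw" already present; 2 new (n, n)
  "qnnnnnnnnwq" → prefix "qnnn" already present; 7 new (n, n, n, n, n, w, q)
  "qnnnnnnnnq" → prefix "qnnnnnnnn" already present; 1 new (q)
  "qwwnwqqw" → prefix "qwwnwqq" already present; 1 new (w)
  "qnnnqqnwwq" → prefix "qnnnqqnww" already present; 1 new (q)
  "qwnq" → prefix "qwn" already present; 1 new (q)
  "qwnwqnn" → prefix "qwn" already present; 4 new (w, q, n, n)
  "qwnwwwwnnww" → prefix "qwnw" already present; 7 new (w, w, w, n, n, w, w)
  "wqnqqwwwnq" → prefix "wqnqqwww" already present; 2 new (n, q)
  "qqnqnnnnnw" → prefix "qqnq" already present; 6 new (n, n, n, n, n, w)
  "qwnwqwnwn" → prefix "qwnwq" already present; 4 new (w, n, w, n)
  "qwnwwq" → prefix "qwnww" already present; 1 new (q)
Total nodes = 6 + 8 + 3 + 3 + 8 + 6 + 2 + 7 + 8 + 2 + 7 + 1 + 1 + 1 + 1 + 4 + 7 + 2 + 6 + 4 + 1 = 88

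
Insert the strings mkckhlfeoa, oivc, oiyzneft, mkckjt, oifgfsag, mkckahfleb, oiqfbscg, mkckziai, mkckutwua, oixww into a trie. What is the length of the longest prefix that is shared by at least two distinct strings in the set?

4

Equivalently: take the maximum, over all pairs, of their longest common prefix length.
"mkckahfleb" and "mkckhlfeoa" agree on "mkck" (4 characters) before diverging; nothing deeper is shared.
Longest shared-prefix length: 4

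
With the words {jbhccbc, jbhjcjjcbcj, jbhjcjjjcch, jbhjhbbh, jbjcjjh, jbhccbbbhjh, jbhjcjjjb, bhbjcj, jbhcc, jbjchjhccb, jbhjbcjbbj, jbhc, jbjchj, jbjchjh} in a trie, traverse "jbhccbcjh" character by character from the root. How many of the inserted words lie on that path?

3

Walk "jbhccbcjh" from the root; an end-of-word marker is hit whenever a stored word is a prefix of "jbhccbcjh".
Prefixes of the query that are stored words: "jbhc", "jbhcc", "jbhccbc"
Count: 3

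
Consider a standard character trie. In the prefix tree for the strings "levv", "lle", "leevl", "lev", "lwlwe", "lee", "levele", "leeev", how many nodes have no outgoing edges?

6

Leaves are exactly the stored words that no other stored word extends.
Those words: "leeev", "leevl", "levele", "levv", "lle", "lwlwe"
Leaf count: 6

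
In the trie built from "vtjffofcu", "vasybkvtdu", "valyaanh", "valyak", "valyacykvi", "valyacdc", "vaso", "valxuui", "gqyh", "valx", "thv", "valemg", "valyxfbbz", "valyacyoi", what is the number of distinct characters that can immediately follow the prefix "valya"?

Walk "valya" from the root, arriving at one node.
Characters that immediately follow "valya" among the stored strings: {a, c, k}.
That node has 3 child edges.

3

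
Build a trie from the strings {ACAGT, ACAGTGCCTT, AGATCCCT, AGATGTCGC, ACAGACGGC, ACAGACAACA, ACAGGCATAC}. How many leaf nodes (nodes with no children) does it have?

6

A leaf is a node with no children — equivalently, the end of a word that is not a proper prefix of any other stored word.
Those words: "ACAGACAACA", "ACAGACGGC", "ACAGGCATAC", "ACAGTGCCTT", "AGATCCCT", "AGATGTCGC"
Leaf count: 6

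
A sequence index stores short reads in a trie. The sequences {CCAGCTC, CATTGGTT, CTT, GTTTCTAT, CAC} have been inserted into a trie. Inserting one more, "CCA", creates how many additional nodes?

0

"CCA" is already a full path in the trie; only an end-marker is added.
No new nodes are needed: 0.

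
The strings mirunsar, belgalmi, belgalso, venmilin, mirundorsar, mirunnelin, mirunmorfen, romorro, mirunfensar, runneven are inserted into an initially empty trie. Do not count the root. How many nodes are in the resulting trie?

63

For each word, the new-node count is its length minus the longest prefix already in the trie:
  "mirunsar" → 8 new (m, i, r, u, n, s, a, r)
  "belgalmi" → 8 new (b, e, l, g, a, l, m, i)
  "belgalso" → prefix "belgal" already present; 2 new (s, o)
  "venmilin" → 8 new (v, e, n, m, i, l, i, n)
  "mirundorsar" → prefix "mirun" already present; 6 new (d, o, r, s, a, r)
  "mirunnelin" → prefix "mirun" already present; 5 new (n, e, l, i, n)
  "mirunmorfen" → prefix "mirun" already present; 6 new (m, o, r, f, e, n)
  "romorro" → 7 new (r, o, m, o, r, r, o)
  "mirunfensar" → prefix "mirun" already present; 6 new (f, e, n, s, a, r)
  "runneven" → prefix "r" already present; 7 new (u, n, n, e, v, e, n)
Total nodes = 8 + 8 + 2 + 8 + 6 + 5 + 6 + 7 + 6 + 7 = 63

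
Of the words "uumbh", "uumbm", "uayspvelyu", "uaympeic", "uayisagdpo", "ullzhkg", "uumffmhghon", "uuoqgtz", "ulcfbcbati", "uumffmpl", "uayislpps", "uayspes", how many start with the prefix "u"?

Filter for entries beginning with "u":
Matches: "uayisagdpo", "uayislpps", "uaympeic", "uayspes", "uayspvelyu", "ulcfbcbati", "ullzhkg", "uumbh", "uumbm", "uumffmhghon", "uumffmpl", "uuoqgtz"
Count: 12

12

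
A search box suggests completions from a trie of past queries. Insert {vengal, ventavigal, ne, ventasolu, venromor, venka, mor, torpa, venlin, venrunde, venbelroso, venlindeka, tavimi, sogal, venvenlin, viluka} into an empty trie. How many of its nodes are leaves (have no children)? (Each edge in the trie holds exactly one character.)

Leaves are exactly the stored words that no other stored word extends.
Those words: "mor", "ne", "sogal", "tavimi", "torpa", "venbelroso", "vengal", "venka", "venlindeka", "venromor", "venrunde", "ventasolu", "ventavigal", "venvenlin", "viluka"
Leaf count: 15

15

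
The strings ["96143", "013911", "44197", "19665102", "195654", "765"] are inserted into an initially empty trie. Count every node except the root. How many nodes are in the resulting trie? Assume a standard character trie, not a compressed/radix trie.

31

Count nodes per top-level branch (shared prefixes stored once):
  '0'-branch (013911): 6 nodes
  '1'-branch (195654, 19665102): 12 nodes
  '4'-branch (44197): 5 nodes
  '7'-branch (765): 3 nodes
  '9'-branch (96143): 5 nodes
Sum: 31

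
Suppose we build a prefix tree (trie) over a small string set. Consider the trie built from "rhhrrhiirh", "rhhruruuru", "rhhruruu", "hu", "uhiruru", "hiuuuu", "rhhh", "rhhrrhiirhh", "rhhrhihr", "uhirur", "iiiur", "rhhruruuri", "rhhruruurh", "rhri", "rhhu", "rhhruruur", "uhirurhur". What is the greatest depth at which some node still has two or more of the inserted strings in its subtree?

10

Equivalently: take the maximum, over all pairs, of their longest common prefix length.
e.g. "rhhrrhiirh" and "rhhrrhiirhh" share the prefix "rhhrrhiirh" of length 10; no pair shares a longer one.
Longest shared-prefix length: 10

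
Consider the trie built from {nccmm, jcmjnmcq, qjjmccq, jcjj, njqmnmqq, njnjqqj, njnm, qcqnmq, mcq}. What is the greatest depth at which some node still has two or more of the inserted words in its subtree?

3

The deepest shared node is where two words last agree before diverging.
e.g. "njnjqqj" and "njnm" share the prefix "njn" of length 3; no pair shares a longer one.
Longest shared-prefix length: 3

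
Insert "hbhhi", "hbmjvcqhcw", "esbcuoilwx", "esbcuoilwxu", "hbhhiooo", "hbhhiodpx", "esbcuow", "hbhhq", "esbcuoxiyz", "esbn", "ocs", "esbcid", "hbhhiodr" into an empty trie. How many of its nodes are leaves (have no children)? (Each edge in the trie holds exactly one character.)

11

A leaf is a node with no children — equivalently, the end of a word that is not a proper prefix of any other stored word.
Those words: "esbcid", "esbcuoilwxu", "esbcuow", "esbcuoxiyz", "esbn", "hbhhiodpx", "hbhhiodr", "hbhhiooo", "hbhhq", "hbmjvcqhcw", "ocs"
Leaf count: 11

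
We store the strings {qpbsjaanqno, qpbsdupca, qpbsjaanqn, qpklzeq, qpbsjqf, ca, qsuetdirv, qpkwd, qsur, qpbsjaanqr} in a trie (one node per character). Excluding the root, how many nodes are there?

37

Trie structure (* marks end of a word):
(root)
├─ c
│  └─ a *
└─ q
   ├─ p
   │  ├─ b
   │  │  └─ s
   │  │     ├─ d
   │  │     │  └─ u
   │  │     │     └─ p
   │  │     │        └─ c
   │  │     │           └─ a *
   │  │     └─ j
   │  │        ├─ a
   │  │        │  └─ a
   │  │        │     └─ n
   │  │        │        └─ q
   │  │        │           ├─ n *
   │  │        │           │  └─ o *
   │  │        │           └─ r *
   │  │        └─ q
   │  │           └─ f *
   │  └─ k
   │     ├─ l
   │     │  └─ z
   │     │     └─ e
   │     │        └─ q *
   │     └─ w
   │        └─ d *
   └─ s
      └─ u
         ├─ e
         │  └─ t
         │     └─ d
         │        └─ i
         │           └─ r
         │              └─ v *
         └─ r *
Counting every labelled node above: 37.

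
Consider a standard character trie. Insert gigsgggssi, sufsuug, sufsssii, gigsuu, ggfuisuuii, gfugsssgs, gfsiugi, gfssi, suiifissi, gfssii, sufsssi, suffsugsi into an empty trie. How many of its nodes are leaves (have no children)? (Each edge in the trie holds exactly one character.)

Leaves are exactly the stored words that no other stored word extends.
Those words: "gfsiugi", "gfssii", "gfugsssgs", "ggfuisuuii", "gigsgggssi", "gigsuu", "suffsugsi", "sufsssii", "sufsuug", "suiifissi"
Leaf count: 10

10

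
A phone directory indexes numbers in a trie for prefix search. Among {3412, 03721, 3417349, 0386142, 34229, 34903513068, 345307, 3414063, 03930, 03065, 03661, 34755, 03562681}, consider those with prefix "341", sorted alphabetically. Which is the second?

3414063

Filter for "341…" and sort: "3412", "3414063", "3417349"
The 2nd is 3414063.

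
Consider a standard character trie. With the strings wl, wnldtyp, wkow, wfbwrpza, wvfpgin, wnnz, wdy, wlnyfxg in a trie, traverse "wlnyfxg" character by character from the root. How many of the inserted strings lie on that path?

Walk "wlnyfxg" from the root; an end-of-word marker is hit whenever a stored word is a prefix of "wlnyfxg".
Prefixes of the query that are stored words: "wl", "wlnyfxg"
Count: 2

2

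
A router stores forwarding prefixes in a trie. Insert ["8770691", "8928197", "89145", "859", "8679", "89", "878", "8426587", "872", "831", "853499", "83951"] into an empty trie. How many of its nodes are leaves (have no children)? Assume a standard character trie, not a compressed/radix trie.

A leaf is a node with no children — equivalently, the end of a word that is not a proper prefix of any other stored word.
Those words: "831", "83951", "8426587", "853499", "859", "8679", "872", "8770691", "878", "89145", "8928197"
Leaf count: 11

11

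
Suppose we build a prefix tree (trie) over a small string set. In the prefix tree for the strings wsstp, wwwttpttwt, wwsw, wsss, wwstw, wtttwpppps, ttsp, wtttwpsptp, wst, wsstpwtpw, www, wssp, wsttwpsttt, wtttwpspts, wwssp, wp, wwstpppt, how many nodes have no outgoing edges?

14

A leaf is a node with no children — equivalently, the end of a word that is not a proper prefix of any other stored word.
Those words: "ttsp", "wp", "wssp", "wsss", "wsstpwtpw", "wsttwpsttt", "wtttwpppps", "wtttwpsptp", "wtttwpspts", "wwssp", "wwstpppt", "wwstw", "wwsw", "wwwttpttwt"
Leaf count: 14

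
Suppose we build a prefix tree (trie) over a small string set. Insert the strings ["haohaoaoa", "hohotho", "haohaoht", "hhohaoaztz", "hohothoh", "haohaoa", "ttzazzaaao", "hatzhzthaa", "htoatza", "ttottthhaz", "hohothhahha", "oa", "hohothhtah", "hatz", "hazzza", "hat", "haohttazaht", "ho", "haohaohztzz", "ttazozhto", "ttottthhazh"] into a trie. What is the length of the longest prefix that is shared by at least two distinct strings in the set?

The deepest shared node is where two words last agree before diverging.
e.g. "ttottthhaz" and "ttottthhazh" share the prefix "ttottthhaz" of length 10; no pair shares a longer one.
Longest shared-prefix length: 10

10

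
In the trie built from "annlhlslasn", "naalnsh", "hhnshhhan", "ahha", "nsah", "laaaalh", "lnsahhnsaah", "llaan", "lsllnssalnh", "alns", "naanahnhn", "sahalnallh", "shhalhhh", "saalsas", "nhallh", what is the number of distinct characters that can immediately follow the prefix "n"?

3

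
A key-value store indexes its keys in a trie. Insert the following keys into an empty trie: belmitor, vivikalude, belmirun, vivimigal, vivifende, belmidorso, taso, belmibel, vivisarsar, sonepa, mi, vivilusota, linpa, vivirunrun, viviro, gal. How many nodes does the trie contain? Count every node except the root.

78

For each word, the new-node count is its length minus the longest prefix already in the trie:
  "belmitor" → 8 new (b, e, l, m, i, t, o, r)
  "vivikalude" → 10 new (v, i, v, i, k, a, l, u, d, e)
  "belmirun" → prefix "belmi" already present; 3 new (r, u, n)
  "vivimigal" → prefix "vivi" already present; 5 new (m, i, g, a, l)
  "vivifende" → prefix "vivi" already present; 5 new (f, e, n, d, e)
  "belmidorso" → prefix "belmi" already present; 5 new (d, o, r, s, o)
  "taso" → 4 new (t, a, s, o)
  "belmibel" → prefix "belmi" already present; 3 new (b, e, l)
  "vivisarsar" → prefix "vivi" already present; 6 new (s, a, r, s, a, r)
  "sonepa" → 6 new (s, o, n, e, p, a)
  "mi" → 2 new (m, i)
  "vivilusota" → prefix "vivi" already present; 6 new (l, u, s, o, t, a)
  "linpa" → 5 new (l, i, n, p, a)
  "vivirunrun" → prefix "vivi" already present; 6 new (r, u, n, r, u, n)
  "viviro" → prefix "vivir" already present; 1 new (o)
  "gal" → 3 new (g, a, l)
Total nodes = 8 + 10 + 3 + 5 + 5 + 5 + 4 + 3 + 6 + 6 + 2 + 6 + 5 + 6 + 1 + 3 = 78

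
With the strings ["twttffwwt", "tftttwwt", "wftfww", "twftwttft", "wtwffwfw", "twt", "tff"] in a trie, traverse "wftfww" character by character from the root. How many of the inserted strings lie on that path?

Check each prefix of "wftfww" against the stored set — each match is an end-marker on the path.
Prefixes of the query that are stored words: "wftfww"
Count: 1

1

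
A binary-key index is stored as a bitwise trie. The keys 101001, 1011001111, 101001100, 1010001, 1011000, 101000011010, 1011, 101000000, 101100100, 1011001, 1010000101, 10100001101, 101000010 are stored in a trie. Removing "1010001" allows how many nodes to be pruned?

After clearing the end-marker at "1010001", prune upward until reaching a node still needed by another word.
The suffix "1" (1 node) is used only by "1010001"; the node for "101000" still has the child "0", so pruning stops there.
Nodes removed: 1

1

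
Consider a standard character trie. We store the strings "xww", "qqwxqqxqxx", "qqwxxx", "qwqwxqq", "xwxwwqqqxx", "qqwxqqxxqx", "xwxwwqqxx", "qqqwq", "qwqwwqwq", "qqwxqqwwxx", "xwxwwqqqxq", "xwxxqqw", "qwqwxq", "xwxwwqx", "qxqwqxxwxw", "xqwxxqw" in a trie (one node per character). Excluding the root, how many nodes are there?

66

Trace insertions, counting only characters that open a new branch:
  "xww" → 3 new (x, w, w)
  "qqwxqqxqxx" → 10 new (q, q, w, x, q, q, x, q, x, x)
  "qqwxxx" → prefix "qqwx" already present; 2 new (x, x)
  "qwqwxqq" → prefix "q" already present; 6 new (w, q, w, x, q, q)
  "xwxwwqqqxx" → prefix "xw" already present; 8 new (x, w, w, q, q, q, x, x)
  "qqwxqqxxqx" → prefix "qqwxqqx" already present; 3 new (x, q, x)
  "xwxwwqqxx" → prefix "xwxwwqq" already present; 2 new (x, x)
  "qqqwq" → prefix "qq" already present; 3 new (q, w, q)
  "qwqwwqwq" → prefix "qwqw" already present; 4 new (w, q, w, q)
  "qqwxqqwwxx" → prefix "qqwxqq" already present; 4 new (w, w, x, x)
  "xwxwwqqqxq" → prefix "xwxwwqqqx" already present; 1 new (q)
  "xwxxqqw" → prefix "xwx" already present; 4 new (x, q, q, w)
  "qwqwxq" → prefix "qwqwxq" already present; 0 new (none)
  "xwxwwqx" → prefix "xwxwwq" already present; 1 new (x)
  "qxqwqxxwxw" → prefix "q" already present; 9 new (x, q, w, q, x, x, w, x, w)
  "xqwxxqw" → prefix "x" already present; 6 new (q, w, x, x, q, w)
Total nodes = 3 + 10 + 2 + 6 + 8 + 3 + 2 + 3 + 4 + 4 + 1 + 4 + 0 + 1 + 9 + 6 = 66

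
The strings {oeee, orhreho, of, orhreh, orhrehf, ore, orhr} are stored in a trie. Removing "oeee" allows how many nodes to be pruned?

Walk "oeee" from the leaf back toward the root, removing each node that no remaining word uses.
The suffix "eee" (3 nodes) is used only by "oeee"; the node for "o" still has the child "r", so pruning stops there.
Nodes removed: 3

3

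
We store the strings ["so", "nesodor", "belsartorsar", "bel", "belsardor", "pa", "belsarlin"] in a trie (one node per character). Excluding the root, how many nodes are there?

29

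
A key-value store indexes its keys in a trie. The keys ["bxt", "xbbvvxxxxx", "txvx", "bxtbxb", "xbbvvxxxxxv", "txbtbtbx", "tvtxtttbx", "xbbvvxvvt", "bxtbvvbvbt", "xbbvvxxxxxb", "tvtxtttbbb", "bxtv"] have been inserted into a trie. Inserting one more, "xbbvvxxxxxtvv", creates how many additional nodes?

Walking "xbbvvxxxxxtvv" from the root, the first 10 characters ("xbbvvxxxxx") follow existing edges; "t" is the first miss.
New nodes needed: |"xbbvvxxxxxtvv"| − 10 = 13 − 10 = 3.

3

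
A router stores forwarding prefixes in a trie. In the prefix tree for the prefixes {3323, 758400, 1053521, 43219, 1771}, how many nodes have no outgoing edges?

5

Leaves are exactly the stored words that no other stored word extends.
Those words: "1053521", "1771", "3323", "43219", "758400"
Leaf count: 5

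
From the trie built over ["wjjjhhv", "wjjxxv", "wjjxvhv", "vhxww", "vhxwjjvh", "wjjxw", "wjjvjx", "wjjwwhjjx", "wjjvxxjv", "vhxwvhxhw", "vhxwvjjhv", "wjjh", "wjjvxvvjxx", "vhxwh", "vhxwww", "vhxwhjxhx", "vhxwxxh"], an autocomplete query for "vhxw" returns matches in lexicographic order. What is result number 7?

DFS of the "vhxw" subtree visits, in order: "vhxwh", "vhxwhjxhx", "vhxwjjvh", "vhxwvhxhw", "vhxwvjjhv", "vhxww", "vhxwww", "vhxwxxh"
Position 7: vhxwww

vhxwww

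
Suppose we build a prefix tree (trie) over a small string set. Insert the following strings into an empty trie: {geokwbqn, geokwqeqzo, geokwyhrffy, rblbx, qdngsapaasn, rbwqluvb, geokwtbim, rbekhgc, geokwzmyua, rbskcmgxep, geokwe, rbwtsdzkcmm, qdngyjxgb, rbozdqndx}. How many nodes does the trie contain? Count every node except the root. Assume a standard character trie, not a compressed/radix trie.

84

Count nodes per top-level branch (shared prefixes stored once):
  'g'-branch (geokwbqn, geokwe, geokwqeqzo, geokwtbim, geokwyhrffy, geokwzmyua): 29 nodes
  'q'-branch (qdngsapaasn, qdngyjxgb): 16 nodes
  'r'-branch (rbekhgc, rblbx, rbozdqndx, rbskcmgxep, rbwqluvb, rbwtsdzkcmm): 39 nodes
Sum: 84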